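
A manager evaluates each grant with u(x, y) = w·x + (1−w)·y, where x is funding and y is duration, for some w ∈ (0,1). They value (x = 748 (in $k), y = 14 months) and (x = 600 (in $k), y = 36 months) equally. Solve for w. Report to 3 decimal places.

w = 0.129

Equating utilities: w·748 + (1−w)·14 = w·600 + (1−w)·36.
w·(748−600) = (1−w)·(36−14), i.e. w·148 = (1−w)·22.
So w/(1−w) = 22/148 = 0.1486, giving w = 22/(148+22) = 0.129.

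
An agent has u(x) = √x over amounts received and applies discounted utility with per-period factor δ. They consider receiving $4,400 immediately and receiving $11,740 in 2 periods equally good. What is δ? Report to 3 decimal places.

δ ≈ 0.782

Equating discounted utilities: u(4400) = δ^2·u(11740) ⇒ δ^2 = u(4400)/u(11740).
Since u(x) = √x, δ^2 = √(4400/11740) = 0.61220.
Hence δ = (0.61220)^(1/2) = 0.78243.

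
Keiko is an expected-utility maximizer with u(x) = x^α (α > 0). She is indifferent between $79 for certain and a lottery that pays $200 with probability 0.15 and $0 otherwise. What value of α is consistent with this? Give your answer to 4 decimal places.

α ≈ 2.0424

EU(lottery) = 0.15·200^α + 0.85·0 = 0.15·200^α.
Equating: 79^α = 0.15·200^α, i.e. 0.3950^α = 0.15.
Taking logs: α·ln(79/200) = ln(0.15), so α = -1.8971200 / -0.9288695 ≈ 2.0424.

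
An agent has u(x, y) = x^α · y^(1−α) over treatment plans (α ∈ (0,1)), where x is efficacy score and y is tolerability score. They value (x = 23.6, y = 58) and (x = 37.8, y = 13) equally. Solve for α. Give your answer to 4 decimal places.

α ≈ 0.7605

The Cobb–Douglas utilities coincide, so 23.6^α·58^(1−α) = 37.8^α·13^(1−α).
Taking logs: α·ln 23.6 + (1−α)·ln 58 = α·ln 37.8 + (1−α)·ln 13, i.e. α·-0.4710624 = (1−α)·-1.4954937.
With A = -0.4710624 and B = -1.4954937: α·A = (1−α)·B, so α = B/(A+B) = -1.4954937/-1.9665561 ≈ 0.7605.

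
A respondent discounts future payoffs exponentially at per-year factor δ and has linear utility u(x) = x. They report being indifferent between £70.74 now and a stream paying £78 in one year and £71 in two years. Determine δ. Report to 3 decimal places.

δ ≈ 0.590

Equating present values: 70.74 = 78δ + 71δ².
Rearranged: 71δ² + 78δ − 70.74 = 0.
δ = (−78 + √(78² + 4·71·70.74)) / (2·71) = (−78 + √26174.16) / 142 ≈ 0.590.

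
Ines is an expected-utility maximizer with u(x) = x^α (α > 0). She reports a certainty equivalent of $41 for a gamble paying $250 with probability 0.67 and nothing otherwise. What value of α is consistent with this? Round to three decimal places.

The lottery's expected utility is 0.67·u(250) + 0.33·u(0) = 0.67·250^α (since u(0) = 0 for α > 0).
Equating: 41^α = 0.67·250^α, i.e. 0.1640^α = 0.67.
Taking logs: α·ln(41/250) = ln(0.67), so α = -0.400478 / -1.807889 ≈ 0.222.

α ≈ 0.222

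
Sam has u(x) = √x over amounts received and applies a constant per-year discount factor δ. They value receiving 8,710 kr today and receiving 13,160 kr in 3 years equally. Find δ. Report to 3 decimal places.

δ ≈ 0.934

Equating discounted utilities: u(8710) = δ^3·u(13160) ⇒ δ^3 = u(8710)/u(13160).
Since u(x) = √x, δ^3 = √(8710/13160) = 0.81354.
Hence δ = (0.81354)^(1/3) = 0.93353.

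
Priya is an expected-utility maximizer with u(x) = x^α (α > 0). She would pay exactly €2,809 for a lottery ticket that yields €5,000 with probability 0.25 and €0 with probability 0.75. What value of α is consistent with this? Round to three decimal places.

Since u(0) = 0, the lottery's EU is 0.25·5000^α.
Indifference: 2809^α = 0.25·5000^α, so (2809/5000)^α = 0.25.
Take logs: α = ln 0.25 / ln(2809/5000) ≈ 2.40422.

α ≈ 2.404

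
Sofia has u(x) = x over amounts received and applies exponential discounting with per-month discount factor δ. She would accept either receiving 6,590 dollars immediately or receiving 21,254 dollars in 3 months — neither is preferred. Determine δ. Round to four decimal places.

Equating discounted utilities: u(6590) = δ^3·u(21254) ⇒ δ^3 = u(6590)/u(21254).
With u(x) = x: δ^3 = 6590/21254 = 0.31006.
So δ = 0.31006^(1/3) ≈ 0.6768.

δ ≈ 0.6768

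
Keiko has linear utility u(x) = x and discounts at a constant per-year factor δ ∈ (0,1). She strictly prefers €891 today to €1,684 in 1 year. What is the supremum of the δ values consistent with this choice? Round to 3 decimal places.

δ < 0.529

Comparing present values: 891 > δ·1684.
Dividing through by 1684 gives δ < 0.52910.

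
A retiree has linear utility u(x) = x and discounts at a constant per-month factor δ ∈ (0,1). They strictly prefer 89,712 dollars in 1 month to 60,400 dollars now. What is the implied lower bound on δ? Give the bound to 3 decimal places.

Under u(x) = x this choice says 60400 < δ·89712.
Dividing through by 89712 gives δ > 0.67327.

δ > 0.673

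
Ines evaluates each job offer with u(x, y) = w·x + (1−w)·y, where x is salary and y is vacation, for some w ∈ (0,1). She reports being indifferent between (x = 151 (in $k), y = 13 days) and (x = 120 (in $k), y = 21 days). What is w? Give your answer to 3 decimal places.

w = 0.205

Equating utilities: w·151 + (1−w)·13 = w·120 + (1−w)·21.
Collecting terms: w·31 = (1−w)·8.
The marginal rate of substitution is 8/31, so w = 8/(31+8) = 0.205.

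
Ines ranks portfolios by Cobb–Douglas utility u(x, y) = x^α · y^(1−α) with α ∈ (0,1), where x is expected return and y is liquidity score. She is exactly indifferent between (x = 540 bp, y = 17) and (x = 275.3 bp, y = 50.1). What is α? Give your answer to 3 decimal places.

α ≈ 0.616

Indifference: 540^α · 17^(1−α) = 275.3^α · 50.1^(1−α).
Rearrange to (540/275.3)^α = (50.1/17)^(1−α) and take logs: α·0.673708 = (1−α)·1.080808.
With A = 0.673708 and B = 1.080808: α·A = (1−α)·B, so α = B/(A+B) = 1.080808/1.754516 ≈ 0.616.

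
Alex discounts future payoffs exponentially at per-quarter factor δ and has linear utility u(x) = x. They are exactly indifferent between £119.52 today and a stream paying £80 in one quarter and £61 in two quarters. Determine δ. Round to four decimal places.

Equating present values: 119.52 = 80δ + 61δ².
So 61δ² + 80δ − 119.52 = 0.
δ = (−80 + √(80² + 4·61·119.52)) / (2·61) = (−80 + √35562.88) / 122 ≈ 0.8900.

δ ≈ 0.8900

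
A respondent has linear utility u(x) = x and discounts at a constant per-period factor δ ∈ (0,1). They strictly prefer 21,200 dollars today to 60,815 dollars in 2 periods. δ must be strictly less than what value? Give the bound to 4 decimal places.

δ < 0.5904

Under u(x) = x this choice says 21200 > δ^2·60815.
Hence δ^2 < 21200/60815 = 0.34860, and x ↦ x^(1/2) is increasing on (0,∞).
δ < 0.34860^(1/2) = 0.5904.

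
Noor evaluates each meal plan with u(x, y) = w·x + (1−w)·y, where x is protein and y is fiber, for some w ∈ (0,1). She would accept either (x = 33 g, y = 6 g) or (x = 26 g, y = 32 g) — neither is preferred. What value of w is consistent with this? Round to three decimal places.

Indifference: w·33 + (1−w)·6 = w·26 + (1−w)·32.
Rearranging, 7·w − 26·(1−w) = 0.
So w/(1−w) = 26/7 = 3.7143, giving w = 26/(7+26) = 0.788.

w = 0.788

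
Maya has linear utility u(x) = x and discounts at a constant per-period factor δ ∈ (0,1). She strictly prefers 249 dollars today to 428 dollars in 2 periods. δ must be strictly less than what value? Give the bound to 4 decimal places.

δ < 0.7627

Under u(x) = x this choice says 249 > δ^2·428.
Hence δ^2 < 249/428 = 0.58178, and x ↦ x^(1/2) is increasing on (0,∞).
δ < (249/428)^(1/2) ≈ 0.7627.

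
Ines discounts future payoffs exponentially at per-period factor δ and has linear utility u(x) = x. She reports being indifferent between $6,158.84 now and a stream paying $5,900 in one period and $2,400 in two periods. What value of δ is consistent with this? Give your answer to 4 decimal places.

The stream is worth 5900δ + 2400δ² today, so 5900δ + 2400δ² = 6158.84.
Rearranged: 2400δ² + 5900δ − 6158.84 = 0.
δ = (−5900 + √(5900² + 4·2400·6158.84)) / (2·2400) = (−5900 + √93934864.00) / 4800 ≈ 0.7900.

δ ≈ 0.7900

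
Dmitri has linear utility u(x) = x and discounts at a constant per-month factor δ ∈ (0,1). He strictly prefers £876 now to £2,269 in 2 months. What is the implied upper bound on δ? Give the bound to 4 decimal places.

The preference means 876 > δ^2·2269.
So δ^2 < 876/2269 = 0.38607; taking the square root of both positive sides preserves the inequality.
δ < 0.38607^(1/2) = 0.6213.

δ < 0.6213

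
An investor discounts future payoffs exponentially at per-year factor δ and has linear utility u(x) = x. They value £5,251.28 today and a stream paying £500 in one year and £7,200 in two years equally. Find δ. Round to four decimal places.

The stream is worth 500δ + 7200δ² today, so 500δ + 7200δ² = 5251.28.
Rearranged: 7200δ² + 500δ − 5251.28 = 0.
δ = (−500 + √(500² + 4·7200·5251.28)) / (2·7200) = (−500 + √151486864.00) / 14400 ≈ 0.8200.

δ ≈ 0.8200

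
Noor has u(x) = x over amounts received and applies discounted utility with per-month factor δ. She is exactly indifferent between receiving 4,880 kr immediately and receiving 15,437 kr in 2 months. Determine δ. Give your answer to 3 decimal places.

δ ≈ 0.562

Equating discounted utilities: u(4880) = δ^2·u(15437) ⇒ δ^2 = u(4880)/u(15437).
With u(x) = x: δ^2 = 4880/15437 = 0.31612.
Hence δ = (0.31612)^(1/2) = 0.56225.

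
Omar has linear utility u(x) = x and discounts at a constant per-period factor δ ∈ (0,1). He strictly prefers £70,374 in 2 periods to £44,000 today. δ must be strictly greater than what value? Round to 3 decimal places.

δ > 0.791

The preference means 44000 < δ^2·70374.
Hence δ^2 > 44000/70374 = 0.62523, and x ↦ x^(1/2) is increasing on (0,∞).
δ > 0.62523^(1/2) = 0.791.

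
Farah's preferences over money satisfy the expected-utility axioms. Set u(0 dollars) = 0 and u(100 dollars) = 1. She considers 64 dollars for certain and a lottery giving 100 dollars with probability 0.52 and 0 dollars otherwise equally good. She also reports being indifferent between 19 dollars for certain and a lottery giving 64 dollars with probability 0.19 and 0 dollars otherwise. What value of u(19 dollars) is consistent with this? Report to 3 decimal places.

0.099

The first gamble pins u(64 dollars): it must equal 0.52·1 + 0.48·0 = 0.52.
The second indifference gives u(19 dollars) = 0.19·u(64 dollars) + 0.81·u(0 dollars) = 0.19·0.52 + 0.81·0.00 = 0.0988.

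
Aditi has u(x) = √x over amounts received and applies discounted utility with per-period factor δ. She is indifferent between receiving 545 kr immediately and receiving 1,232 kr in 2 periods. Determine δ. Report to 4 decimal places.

δ ≈ 0.8155

Indifference means u(545) = δ^2 · u(1232), so δ^2 = u(545)/u(1232).
With u(x) = √x: δ^2 = √545/√1232 = √(545/1232) = 0.66511.
So δ = 0.66511^(1/2) ≈ 0.8155.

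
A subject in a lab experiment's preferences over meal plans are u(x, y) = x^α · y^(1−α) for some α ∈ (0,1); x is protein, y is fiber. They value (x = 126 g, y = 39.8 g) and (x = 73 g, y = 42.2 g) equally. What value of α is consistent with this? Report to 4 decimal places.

α ≈ 0.0969

The Cobb–Douglas utilities coincide, so 126^α·39.8^(1−α) = 73^α·42.2^(1−α).
Rearrange to (126/73)^α = (42.2/39.8)^(1−α) and take logs: α·0.5458225 = (1−α)·0.0585533.
Thus α·(0.6043758) = 0.0585533, so α = 0.0585533/0.6043758 ≈ 0.0969.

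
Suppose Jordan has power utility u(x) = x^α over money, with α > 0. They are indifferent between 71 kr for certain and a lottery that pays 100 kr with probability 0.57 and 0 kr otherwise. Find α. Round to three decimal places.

α ≈ 1.641

The lottery's expected utility is 0.57·u(100) + 0.43·u(0) = 0.57·100^α (since u(0) = 0 for α > 0).
Equating: 71^α = 0.57·100^α, i.e. 0.7100^α = 0.57.
Taking logs: α·ln(71/100) = ln(0.57), so α = -0.562119 / -0.342490 ≈ 1.641.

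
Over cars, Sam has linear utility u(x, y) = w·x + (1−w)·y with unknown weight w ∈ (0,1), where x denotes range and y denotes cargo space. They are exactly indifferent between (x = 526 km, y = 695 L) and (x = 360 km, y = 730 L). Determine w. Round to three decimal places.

w = 0.174

Equating utilities: w·526 + (1−w)·695 = w·360 + (1−w)·730.
Collecting terms: w·166 = (1−w)·35.
The marginal rate of substitution is 35/166, so w = 35/(166+35) = 0.174.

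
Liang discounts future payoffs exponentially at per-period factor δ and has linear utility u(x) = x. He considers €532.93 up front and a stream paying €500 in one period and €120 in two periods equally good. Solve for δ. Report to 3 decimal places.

δ ≈ 0.880

Equating present values: 532.93 = 500δ + 120δ².
So 120δ² + 500δ − 532.93 = 0.
By the quadratic formula (taking the positive root), δ = (−500 + √505806.40) / 240 ≈ 0.880.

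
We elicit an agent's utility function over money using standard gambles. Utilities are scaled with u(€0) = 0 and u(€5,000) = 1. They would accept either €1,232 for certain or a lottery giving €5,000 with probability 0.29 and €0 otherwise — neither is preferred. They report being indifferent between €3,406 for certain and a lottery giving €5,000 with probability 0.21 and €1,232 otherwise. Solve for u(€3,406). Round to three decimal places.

The first gamble pins u(€1,232): it must equal 0.29·1 + 0.71·0 = 0.29.
The second indifference gives u(€3,406) = 0.21·u(€5,000) + 0.79·u(€1,232) = 0.21·1.00 + 0.79·0.29 = 0.4391.

0.439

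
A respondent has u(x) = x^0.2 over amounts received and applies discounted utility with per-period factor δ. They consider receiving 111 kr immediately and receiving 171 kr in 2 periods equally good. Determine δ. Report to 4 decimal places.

δ ≈ 0.9577

Indifference means u(111) = δ^2 · u(171), so δ^2 = u(111)/u(171).
Since u(x) = x^0.2, δ^2 = (111/171)^0.2 = 0.64912^0.2 = 0.91720.
Hence δ = (0.91720)^(1/2) = 0.957707.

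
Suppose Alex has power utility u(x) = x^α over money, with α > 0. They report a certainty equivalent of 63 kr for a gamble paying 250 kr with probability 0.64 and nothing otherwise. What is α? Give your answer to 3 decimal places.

The lottery's expected utility is 0.64·u(250) + 0.36·u(0) = 0.64·250^α (since u(0) = 0 for α > 0).
Indifference: 63^α = 0.64·250^α, so (63/250)^α = 0.64.
α = ln(0.64) / ln(63/250) = -0.446287/-1.378326 ≈ 0.324.

α ≈ 0.324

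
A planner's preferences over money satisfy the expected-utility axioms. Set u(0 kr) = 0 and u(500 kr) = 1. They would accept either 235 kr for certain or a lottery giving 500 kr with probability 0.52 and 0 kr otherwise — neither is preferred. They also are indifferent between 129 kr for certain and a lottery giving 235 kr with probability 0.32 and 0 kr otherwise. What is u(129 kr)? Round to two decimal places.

0.17

First, u(235 kr) = 0.52·u(500 kr) + 0.48·u(0 kr) = 0.52.
Chaining: u(129 kr) = 0.32·0.52 + 0.68·0.00 = 0.1664.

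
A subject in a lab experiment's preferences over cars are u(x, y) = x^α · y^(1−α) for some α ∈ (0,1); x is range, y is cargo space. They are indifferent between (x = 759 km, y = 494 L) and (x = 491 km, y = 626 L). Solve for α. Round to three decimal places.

α ≈ 0.352

Set the two utilities equal: 759^α·494^(1−α) = 491^α·626^(1−α).
(759/491)^α = (626/494)^(1−α); take logs: α·ln(759/491) = (1−α)·ln(626/494), i.e. α·0.435558 = (1−α)·0.236815.
So α/(1−α) = (0.236815)/(0.435558) = 0.543705, and α = 0.543705/1.543705 ≈ 0.352.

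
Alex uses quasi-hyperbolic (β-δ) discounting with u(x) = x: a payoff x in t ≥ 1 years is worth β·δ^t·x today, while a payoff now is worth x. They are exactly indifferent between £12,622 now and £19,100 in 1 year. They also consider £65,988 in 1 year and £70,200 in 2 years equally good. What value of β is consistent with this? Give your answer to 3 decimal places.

β ≈ 0.703

The second indifference involves only future payoffs, so β cancels: β·δ^1·65988 = β·δ^2·70200, giving δ = 65988/70200 = 0.94000.
Now use the now-vs-future pair: 12622 = β·δ·19100 gives β = 12622/(0.94000·19100) ≈ 0.703.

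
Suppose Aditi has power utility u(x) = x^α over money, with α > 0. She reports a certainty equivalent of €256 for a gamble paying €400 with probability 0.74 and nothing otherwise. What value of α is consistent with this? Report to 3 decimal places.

EU(lottery) = 0.74·400^α + 0.26·0 = 0.74·400^α.
Equating: 256^α = 0.74·400^α, i.e. 0.6400^α = 0.74.
α = ln(0.74) / ln(256/400) = -0.301105/-0.446287 ≈ 0.675.

α ≈ 0.675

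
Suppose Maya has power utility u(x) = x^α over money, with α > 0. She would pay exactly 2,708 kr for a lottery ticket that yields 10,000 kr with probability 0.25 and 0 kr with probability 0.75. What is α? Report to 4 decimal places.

EU(lottery) = 0.25·10000^α + 0.75·0 = 0.25·10000^α.
Equating: 2708^α = 0.25·10000^α, i.e. 0.2708^α = 0.25.
α = ln(0.25) / ln(2708/10000) = -1.3862944/-1.3063747 ≈ 1.0612.

α ≈ 1.0612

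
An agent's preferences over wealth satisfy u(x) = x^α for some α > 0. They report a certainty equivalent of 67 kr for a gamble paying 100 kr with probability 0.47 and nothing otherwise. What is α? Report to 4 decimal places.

Since u(0) = 0, the lottery's EU is 0.47·100^α.
Setting u(67) equal to that: 67^α = 0.47·100^α ⇒ (67/100)^α = 0.47.
α = ln(0.47) / ln(67/100) = -0.7550226/-0.4004776 ≈ 1.8853.

α ≈ 1.8853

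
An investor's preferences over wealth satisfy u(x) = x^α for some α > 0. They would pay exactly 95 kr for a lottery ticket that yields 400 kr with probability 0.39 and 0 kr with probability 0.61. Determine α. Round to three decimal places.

α ≈ 0.655

Since u(0) = 0, the lottery's EU is 0.39·400^α.
Equating: 95^α = 0.39·400^α, i.e. 0.2375^α = 0.39.
Taking logs: α·ln(95/400) = ln(0.39), so α = -0.941609 / -1.437588 ≈ 0.655.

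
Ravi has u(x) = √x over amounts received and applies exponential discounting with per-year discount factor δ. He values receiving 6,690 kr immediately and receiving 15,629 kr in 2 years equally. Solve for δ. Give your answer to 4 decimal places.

δ ≈ 0.8089

Indifference means u(6690) = δ^2 · u(15629), so δ^2 = u(6690)/u(15629).
With u(x) = √x: δ^2 = √6690/√15629 = √(6690/15629) = 0.65426.
Taking the square root: δ = 0.65426^(1/2) ≈ 0.8089.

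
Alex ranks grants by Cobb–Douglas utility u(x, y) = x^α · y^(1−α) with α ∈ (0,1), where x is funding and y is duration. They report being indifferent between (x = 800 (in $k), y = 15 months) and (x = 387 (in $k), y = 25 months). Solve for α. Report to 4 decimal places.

Set the two utilities equal: 800^α·15^(1−α) = 387^α·25^(1−α).
Rearrange to (800/387)^α = (25/15)^(1−α) and take logs: α·0.7261870 = (1−α)·0.5108256.
With A = 0.7261870 and B = 0.5108256: α·A = (1−α)·B, so α = B/(A+B) = 0.5108256/1.2370126 ≈ 0.4130.

α ≈ 0.4130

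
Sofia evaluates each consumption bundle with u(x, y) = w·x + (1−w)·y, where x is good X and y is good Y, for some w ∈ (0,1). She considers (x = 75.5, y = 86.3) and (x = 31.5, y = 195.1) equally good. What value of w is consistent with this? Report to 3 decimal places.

w = 0.712

Indifference: w·75.5 + (1−w)·86.3 = w·31.5 + (1−w)·195.1.
Rearranging, 44·w − 108.8·(1−w) = 0.
Hence w = 108.8/(44+108.8) = 108.8/152.8 = 0.712.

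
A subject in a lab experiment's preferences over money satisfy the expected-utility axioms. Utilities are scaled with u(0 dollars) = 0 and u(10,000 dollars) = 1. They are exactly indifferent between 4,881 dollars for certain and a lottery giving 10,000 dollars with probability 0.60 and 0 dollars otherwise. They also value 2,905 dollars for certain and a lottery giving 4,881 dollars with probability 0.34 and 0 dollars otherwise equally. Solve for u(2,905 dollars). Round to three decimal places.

The first gamble pins u(4,881 dollars): it must equal 0.60·1 + 0.40·0 = 0.60.
Chaining: u(2,905 dollars) = 0.34·0.60 + 0.66·0.00 = 0.2040.

0.204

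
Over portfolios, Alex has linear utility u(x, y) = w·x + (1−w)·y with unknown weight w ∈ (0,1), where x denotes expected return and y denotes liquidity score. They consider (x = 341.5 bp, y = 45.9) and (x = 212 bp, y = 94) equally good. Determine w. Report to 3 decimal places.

u(341.5,45.9) = u(212,94) means w·341.5 + (1−w)·45.9 = w·212 + (1−w)·94.
w·(341.5−212) = (1−w)·(94−45.9), i.e. w·129.5 = (1−w)·48.1.
The marginal rate of substitution is 48.1/129.5, so w = 48.1/(129.5+48.1) = 0.271.

w = 0.271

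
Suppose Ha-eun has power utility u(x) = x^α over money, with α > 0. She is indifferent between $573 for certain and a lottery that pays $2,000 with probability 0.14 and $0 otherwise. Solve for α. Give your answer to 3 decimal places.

α ≈ 1.573

EU(lottery) = 0.14·2000^α + 0.86·0 = 0.14·2000^α.
Setting u(573) equal to that: 573^α = 0.14·2000^α ⇒ (573/2000)^α = 0.14.
α = ln(0.14) / ln(573/2000) = -1.966113/-1.250017 ≈ 1.573.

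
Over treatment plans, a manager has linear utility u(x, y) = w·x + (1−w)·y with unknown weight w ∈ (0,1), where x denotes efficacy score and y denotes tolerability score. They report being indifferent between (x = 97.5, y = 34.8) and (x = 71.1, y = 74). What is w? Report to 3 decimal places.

w = 0.598

u(97.5,34.8) = u(71.1,74) means w·97.5 + (1−w)·34.8 = w·71.1 + (1−w)·74.
Collecting terms: w·26.4 = (1−w)·39.2.
So w/(1−w) = 39.2/26.4 = 1.4848, giving w = 39.2/(26.4+39.2) = 0.598.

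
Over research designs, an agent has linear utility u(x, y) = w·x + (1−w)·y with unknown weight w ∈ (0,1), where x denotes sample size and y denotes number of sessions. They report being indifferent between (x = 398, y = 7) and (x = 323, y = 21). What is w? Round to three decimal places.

u(398,7) = u(323,21) means w·398 + (1−w)·7 = w·323 + (1−w)·21.
w·(398−323) = (1−w)·(21−7), i.e. w·75 = (1−w)·14.
So w/(1−w) = 14/75 = 0.1867, giving w = 14/(75+14) = 0.157.

w = 0.157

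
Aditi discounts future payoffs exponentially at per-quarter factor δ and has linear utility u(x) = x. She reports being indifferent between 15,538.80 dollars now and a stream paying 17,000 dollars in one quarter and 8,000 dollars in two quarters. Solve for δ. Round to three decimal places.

δ ≈ 0.690

The stream is worth 17000δ + 8000δ² today, so 17000δ + 8000δ² = 15538.80.
That is, 8000δ² + 17000δ − 15538.80 = 0, a quadratic in δ.
By the quadratic formula (taking the positive root), δ = (−17000 + √786241600.00) / 16000 ≈ 0.690.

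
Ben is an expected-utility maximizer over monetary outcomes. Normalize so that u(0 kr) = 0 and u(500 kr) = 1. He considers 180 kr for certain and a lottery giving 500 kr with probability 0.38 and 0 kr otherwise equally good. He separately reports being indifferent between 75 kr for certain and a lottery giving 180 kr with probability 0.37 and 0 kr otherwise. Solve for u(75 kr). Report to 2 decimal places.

0.14

From the first indifference, u(180 kr) = 0.38·u(500 kr) + 0.62·u(0 kr) = 0.38·1 + 0.62·0 = 0.38.
Then u(75 kr) = 0.37·u(180 kr) + 0.63·u(0 kr) = 0.37·0.38 + 0.63·0.00 = 0.1406.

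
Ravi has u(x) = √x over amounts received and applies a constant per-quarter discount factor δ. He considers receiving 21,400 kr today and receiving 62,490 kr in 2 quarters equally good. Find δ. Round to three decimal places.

δ ≈ 0.765

The payoff in 2 quarters is discounted by δ^2, so u(21400) = δ^2·u(62490) and δ^2 = u(21400)/u(62490).
With u(x) = √x: δ^2 = √21400/√62490 = √(21400/62490) = 0.58520.
So δ = 0.58520^(1/2) ≈ 0.765.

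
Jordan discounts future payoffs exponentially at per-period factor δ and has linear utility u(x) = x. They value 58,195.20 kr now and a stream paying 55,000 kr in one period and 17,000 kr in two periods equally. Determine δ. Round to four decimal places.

Equating present values: 58195.20 = 55000δ + 17000δ².
That is, 17000δ² + 55000δ − 58195.20 = 0, a quadratic in δ.
δ = (−55000 + √(55000² + 4·17000·58195.20)) / (2·17000) = (−55000 + √6982273600.00) / 34000 ≈ 0.8400.

δ ≈ 0.8400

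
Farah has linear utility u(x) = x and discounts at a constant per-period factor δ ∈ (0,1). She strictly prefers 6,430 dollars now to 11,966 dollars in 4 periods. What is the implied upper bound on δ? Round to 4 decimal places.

δ < 0.8562

Under u(x) = x this choice says 6430 > δ^4·11966.
So δ^4 < 6430/11966 = 0.53736; taking the 4th root of both positive sides preserves the inequality.
δ < 0.53736^(1/4) = 0.8562.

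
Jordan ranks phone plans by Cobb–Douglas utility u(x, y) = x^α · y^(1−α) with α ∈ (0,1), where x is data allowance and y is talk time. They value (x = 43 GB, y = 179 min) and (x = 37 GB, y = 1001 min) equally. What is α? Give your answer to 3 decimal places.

The Cobb–Douglas utilities coincide, so 43^α·179^(1−α) = 37^α·1001^(1−α).
Taking logs: α·ln 43 + (1−α)·ln 179 = α·ln 37 + (1−α)·ln 1001, i.e. α·0.150282 = (1−α)·1.721369.
So α/(1−α) = (1.721369)/(0.150282) = 11.454259, and α = 11.454259/12.454259 ≈ 0.920.

α ≈ 0.920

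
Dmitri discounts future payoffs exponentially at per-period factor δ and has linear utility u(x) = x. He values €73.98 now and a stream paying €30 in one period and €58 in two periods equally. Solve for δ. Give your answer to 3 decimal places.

δ ≈ 0.900

Equating present values: 73.98 = 30δ + 58δ².
So 58δ² + 30δ − 73.98 = 0.
The positive root is δ = [−30 + √(30² + 4·58·73.98)] / (2·58) = (−30 + 134.400)/116 ≈ 0.900.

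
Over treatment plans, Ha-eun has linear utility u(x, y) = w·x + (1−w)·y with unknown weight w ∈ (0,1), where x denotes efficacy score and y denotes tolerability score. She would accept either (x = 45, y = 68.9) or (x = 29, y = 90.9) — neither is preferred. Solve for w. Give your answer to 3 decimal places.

w = 0.579

Equating utilities: w·45 + (1−w)·68.9 = w·29 + (1−w)·90.9.
w·(45−29) = (1−w)·(90.9−68.9), i.e. w·16 = (1−w)·22.
So w/(1−w) = 22/16 = 1.3750, giving w = 22/(16+22) = 0.579.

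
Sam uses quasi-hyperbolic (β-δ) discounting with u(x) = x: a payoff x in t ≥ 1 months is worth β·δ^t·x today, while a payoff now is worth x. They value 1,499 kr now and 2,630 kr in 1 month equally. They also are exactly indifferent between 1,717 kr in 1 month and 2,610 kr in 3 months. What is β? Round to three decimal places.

β ≈ 0.703

From the later pair, β·δ^1·1717 = β·δ^3·2610; dividing through, δ^2 = 1717/2610 = 0.65785, so δ = 0.81108.
Substituting δ into 1499 = β·δ·2630: β = 1499/(2133.146) ≈ 0.703.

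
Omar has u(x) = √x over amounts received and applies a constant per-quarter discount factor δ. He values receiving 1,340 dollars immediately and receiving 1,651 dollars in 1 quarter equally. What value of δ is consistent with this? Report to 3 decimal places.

δ ≈ 0.901

Indifference means u(1340) = δ · u(1651), so δ = u(1340)/u(1651).
Since u(x) = √x, δ = √(1340/1651) = 0.90090.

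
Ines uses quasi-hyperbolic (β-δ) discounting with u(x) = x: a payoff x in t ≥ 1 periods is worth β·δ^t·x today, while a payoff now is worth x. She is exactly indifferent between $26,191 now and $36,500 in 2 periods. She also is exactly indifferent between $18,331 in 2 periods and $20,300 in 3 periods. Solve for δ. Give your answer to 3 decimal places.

From the later pair, β·δ^2·18331 = β·δ^3·20300; dividing through, δ = 18331/20300 = 0.90300.

δ ≈ 0.903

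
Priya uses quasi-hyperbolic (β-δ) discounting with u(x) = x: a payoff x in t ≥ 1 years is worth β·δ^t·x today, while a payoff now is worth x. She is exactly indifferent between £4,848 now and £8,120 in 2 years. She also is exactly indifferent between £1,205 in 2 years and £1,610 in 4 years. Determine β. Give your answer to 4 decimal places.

Both payoffs in the second observation are in the future, so β drops out: δ^2·1205 = δ^4·1610 ⇒ δ^2 = 1205/1610 = 0.74845, so δ = 0.86513.
Now use the now-vs-future pair: 4848 = β·δ^2·8120 gives β = 4848/(0.74845·8120) ≈ 0.7977.

β ≈ 0.7977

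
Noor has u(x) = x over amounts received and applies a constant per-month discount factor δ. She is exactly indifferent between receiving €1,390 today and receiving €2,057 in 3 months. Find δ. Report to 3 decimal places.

δ ≈ 0.878

Indifference means u(1390) = δ^3 · u(2057), so δ^3 = u(1390)/u(2057).
With u(x) = x: δ^3 = 1390/2057 = 0.67574.
So δ = 0.67574^(1/3) ≈ 0.878.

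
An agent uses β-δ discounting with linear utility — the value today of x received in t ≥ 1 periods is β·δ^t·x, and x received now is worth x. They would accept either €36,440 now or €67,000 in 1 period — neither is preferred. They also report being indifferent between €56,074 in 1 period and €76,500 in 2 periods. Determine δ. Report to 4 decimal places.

δ ≈ 0.7330

The second indifference involves only future payoffs, so β cancels: β·δ^1·56074 = β·δ^2·76500, giving δ = 56074/76500 = 0.73299.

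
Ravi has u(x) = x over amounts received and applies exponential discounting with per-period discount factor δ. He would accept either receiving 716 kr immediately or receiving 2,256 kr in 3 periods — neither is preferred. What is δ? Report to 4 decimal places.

Indifference means u(716) = δ^3 · u(2256), so δ^3 = u(716)/u(2256).
With u(x) = x: δ^3 = 716/2256 = 0.31738.
Hence δ = (0.31738)^(1/3) = 0.682116.

δ ≈ 0.6821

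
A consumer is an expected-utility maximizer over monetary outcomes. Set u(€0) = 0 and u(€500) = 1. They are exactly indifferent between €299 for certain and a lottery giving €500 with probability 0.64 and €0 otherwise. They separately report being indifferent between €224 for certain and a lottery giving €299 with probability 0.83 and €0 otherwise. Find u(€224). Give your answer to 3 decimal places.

From the first indifference, u(€299) = 0.64·u(€500) + 0.36·u(€0) = 0.64·1 + 0.36·0 = 0.64.
The second indifference gives u(€224) = 0.83·u(€299) + 0.17·u(€0) = 0.83·0.64 + 0.17·0.00 = 0.5312.

0.531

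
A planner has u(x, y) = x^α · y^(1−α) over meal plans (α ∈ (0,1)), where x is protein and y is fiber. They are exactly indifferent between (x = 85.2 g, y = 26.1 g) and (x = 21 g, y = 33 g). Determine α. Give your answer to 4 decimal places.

Set the two utilities equal: 85.2^α·26.1^(1−α) = 21^α·33^(1−α).
(85.2/21)^α = (33/26.1)^(1−α); take logs: α·ln(85.2/21) = (1−α)·ln(33/26.1), i.e. α·1.4004790 = (1−α)·0.2345722.
So α/(1−α) = (0.2345722)/(1.4004790) = 0.1674943, and α = 0.1674943/1.1674943 ≈ 0.1435.

α ≈ 0.1435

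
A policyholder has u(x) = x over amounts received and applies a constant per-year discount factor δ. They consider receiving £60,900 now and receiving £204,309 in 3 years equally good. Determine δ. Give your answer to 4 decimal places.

Indifference means u(60900) = δ^3 · u(204309), so δ^3 = u(60900)/u(204309).
With u(x) = x: δ^3 = 60900/204309 = 0.29808.
Taking the cube root: δ = 0.29808^(1/3) ≈ 0.6680.

δ ≈ 0.6680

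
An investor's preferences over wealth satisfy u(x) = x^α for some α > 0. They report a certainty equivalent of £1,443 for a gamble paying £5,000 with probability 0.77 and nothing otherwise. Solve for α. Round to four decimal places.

α ≈ 0.2103

Since u(0) = 0, the lottery's EU is 0.77·5000^α.
Indifference: 1443^α = 0.77·5000^α, so (1443/5000)^α = 0.77.
Taking logs: α·ln(1443/5000) = ln(0.77), so α = -0.2613648 / -1.2427136 ≈ 0.2103.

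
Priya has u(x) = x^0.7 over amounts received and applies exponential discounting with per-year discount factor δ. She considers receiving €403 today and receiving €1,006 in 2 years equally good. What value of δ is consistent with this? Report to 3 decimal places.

δ ≈ 0.726

Equating discounted utilities: u(403) = δ^2·u(1006) ⇒ δ^2 = u(403)/u(1006).
With u(x) = x^0.7: δ^2 = 403^0.7/1006^0.7 = (403/1006)^0.7 = 0.52710.
Taking the square root: δ = 0.52710^(1/2) ≈ 0.726.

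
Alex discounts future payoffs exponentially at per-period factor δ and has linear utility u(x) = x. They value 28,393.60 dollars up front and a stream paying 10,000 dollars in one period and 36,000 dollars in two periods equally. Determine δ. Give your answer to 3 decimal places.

Equating present values: 28393.60 = 10000δ + 36000δ².
That is, 36000δ² + 10000δ − 28393.60 = 0, a quadratic in δ.
By the quadratic formula (taking the positive root), δ = (−10000 + √4188678400.00) / 72000 ≈ 0.760.

δ ≈ 0.760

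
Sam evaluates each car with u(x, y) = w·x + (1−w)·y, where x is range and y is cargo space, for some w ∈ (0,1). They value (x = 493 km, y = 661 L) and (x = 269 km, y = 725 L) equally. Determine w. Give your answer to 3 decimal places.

u(493,661) = u(269,725) means w·493 + (1−w)·661 = w·269 + (1−w)·725.
w·(493−269) = (1−w)·(725−661), i.e. w·224 = (1−w)·64.
So w/(1−w) = 64/224 = 0.2857, giving w = 64/(224+64) = 0.222.

w = 0.222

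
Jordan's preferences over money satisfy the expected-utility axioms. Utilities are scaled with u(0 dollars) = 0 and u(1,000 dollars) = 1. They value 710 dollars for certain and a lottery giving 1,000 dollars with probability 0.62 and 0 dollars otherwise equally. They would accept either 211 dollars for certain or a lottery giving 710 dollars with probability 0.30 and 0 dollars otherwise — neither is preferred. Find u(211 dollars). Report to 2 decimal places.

0.19

The first gamble pins u(710 dollars): it must equal 0.62·1 + 0.38·0 = 0.62.
The second indifference gives u(211 dollars) = 0.30·u(710 dollars) + 0.70·u(0 dollars) = 0.30·0.62 + 0.70·0.00 = 0.1860.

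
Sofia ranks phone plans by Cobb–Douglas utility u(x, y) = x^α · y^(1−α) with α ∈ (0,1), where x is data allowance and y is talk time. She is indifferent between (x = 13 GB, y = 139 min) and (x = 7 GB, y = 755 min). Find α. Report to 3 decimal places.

α ≈ 0.732

Indifference: 13^α · 139^(1−α) = 7^α · 755^(1−α).
Rearrange to (13/7)^α = (755/139)^(1−α) and take logs: α·0.619039 = (1−α)·1.692244.
With A = 0.619039 and B = 1.692244: α·A = (1−α)·B, so α = B/(A+B) = 1.692244/2.311283 ≈ 0.732.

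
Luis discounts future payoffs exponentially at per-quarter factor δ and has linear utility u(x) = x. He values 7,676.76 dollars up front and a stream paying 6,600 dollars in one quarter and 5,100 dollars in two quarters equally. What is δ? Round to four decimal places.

δ ≈ 0.7400

The stream is worth 6600δ + 5100δ² today, so 6600δ + 5100δ² = 7676.76.
Rearranged: 5100δ² + 6600δ − 7676.76 = 0.
The positive root is δ = [−6600 + √(6600² + 4·5100·7676.76)] / (2·5100) = (−6600 + 14148.000)/10200 ≈ 0.7400.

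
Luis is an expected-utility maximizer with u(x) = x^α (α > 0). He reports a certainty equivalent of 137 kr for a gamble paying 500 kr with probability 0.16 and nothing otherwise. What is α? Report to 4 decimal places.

α ≈ 1.4155

The lottery's expected utility is 0.16·u(500) + 0.84·u(0) = 0.16·500^α (since u(0) = 0 for α > 0).
Indifference: 137^α = 0.16·500^α, so (137/500)^α = 0.16.
Take logs: α = ln 0.16 / ln(137/500) ≈ 1.415528.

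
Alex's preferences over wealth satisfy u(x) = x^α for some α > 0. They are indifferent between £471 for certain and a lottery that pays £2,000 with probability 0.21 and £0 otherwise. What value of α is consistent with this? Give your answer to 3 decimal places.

Since u(0) = 0, the lottery's EU is 0.21·2000^α.
Setting u(471) equal to that: 471^α = 0.21·2000^α ⇒ (471/2000)^α = 0.21.
Take logs: α = ln 0.21 / ln(471/2000) ≈ 1.07925.

α ≈ 1.079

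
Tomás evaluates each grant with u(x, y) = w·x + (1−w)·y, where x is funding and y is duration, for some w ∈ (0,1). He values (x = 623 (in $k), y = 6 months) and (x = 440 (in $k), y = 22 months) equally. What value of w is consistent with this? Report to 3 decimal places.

Equating utilities: w·623 + (1−w)·6 = w·440 + (1−w)·22.
Collecting terms: w·183 = (1−w)·16.
Hence w = 16/(183+16) = 16/199 = 0.080.

w = 0.080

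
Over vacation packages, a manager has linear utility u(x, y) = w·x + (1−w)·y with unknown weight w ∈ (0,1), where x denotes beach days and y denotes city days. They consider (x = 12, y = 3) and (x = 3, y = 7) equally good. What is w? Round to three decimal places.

w = 0.308

Equating utilities: w·12 + (1−w)·3 = w·3 + (1−w)·7.
w·(12−3) = (1−w)·(7−3), i.e. w·9 = (1−w)·4.
So w/(1−w) = 4/9 = 0.4444, giving w = 4/(9+4) = 0.308.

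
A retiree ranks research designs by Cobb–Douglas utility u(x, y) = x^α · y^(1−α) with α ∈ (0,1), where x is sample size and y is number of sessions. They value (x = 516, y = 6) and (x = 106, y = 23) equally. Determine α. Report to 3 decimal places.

α ≈ 0.459

Indifference: 516^α · 6^(1−α) = 106^α · 23^(1−α).
Taking logs: α·ln 516 + (1−α)·ln 6 = α·ln 106 + (1−α)·ln 23, i.e. α·1.582668 = (1−α)·1.343735.
So α/(1−α) = (1.343735)/(1.582668) = 0.849032, and α = 0.849032/1.849032 ≈ 0.459.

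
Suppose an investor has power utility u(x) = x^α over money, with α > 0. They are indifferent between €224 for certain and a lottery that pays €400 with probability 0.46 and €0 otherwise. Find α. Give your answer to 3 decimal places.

α ≈ 1.339

The lottery's expected utility is 0.46·u(400) + 0.54·u(0) = 0.46·400^α (since u(0) = 0 for α > 0).
Equating: 224^α = 0.46·400^α, i.e. 0.5600^α = 0.46.
Taking logs: α·ln(224/400) = ln(0.46), so α = -0.776529 / -0.579818 ≈ 1.339.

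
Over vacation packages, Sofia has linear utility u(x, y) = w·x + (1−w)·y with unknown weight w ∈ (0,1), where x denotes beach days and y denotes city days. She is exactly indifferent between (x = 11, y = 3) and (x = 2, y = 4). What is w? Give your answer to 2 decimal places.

w = 0.10

Indifference: w·11 + (1−w)·3 = w·2 + (1−w)·4.
Collecting terms: w·9 = (1−w)·1.
So w/(1−w) = 1/9 = 0.1111, giving w = 1/(9+1) = 0.10.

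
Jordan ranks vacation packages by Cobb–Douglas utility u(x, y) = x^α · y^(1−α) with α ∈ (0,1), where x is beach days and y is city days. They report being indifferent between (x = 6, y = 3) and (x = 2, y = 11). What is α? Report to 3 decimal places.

α ≈ 0.542

The Cobb–Douglas utilities coincide, so 6^α·3^(1−α) = 2^α·11^(1−α).
(6/2)^α = (11/3)^(1−α); take logs: α·ln(6/2) = (1−α)·ln(11/3), i.e. α·1.098612 = (1−α)·1.299283.
With A = 1.098612 and B = 1.299283: α·A = (1−α)·B, so α = B/(A+B) = 1.299283/2.397895 ≈ 0.542.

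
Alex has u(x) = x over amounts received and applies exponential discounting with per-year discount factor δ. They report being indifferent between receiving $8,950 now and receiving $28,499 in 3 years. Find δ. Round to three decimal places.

The payoff in 3 years is discounted by δ^3, so u(8950) = δ^3·u(28499) and δ^3 = u(8950)/u(28499).
With u(x) = x: δ^3 = 8950/28499 = 0.31405.
Hence δ = (0.31405)^(1/3) = 0.67972.

δ ≈ 0.680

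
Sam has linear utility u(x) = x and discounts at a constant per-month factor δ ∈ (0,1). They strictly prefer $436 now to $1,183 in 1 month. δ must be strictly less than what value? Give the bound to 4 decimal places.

Under u(x) = x this choice says 436 > δ·1183.
Dividing through by 1183 gives δ < 0.36855.

δ < 0.3686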